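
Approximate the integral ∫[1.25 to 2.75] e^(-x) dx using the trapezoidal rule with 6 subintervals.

f(x) = e^(-x)
a = 1.25, b = 2.75, n = 6
h = (b - a)/n = 0.250000

Trapezoidal rule: (h/2)[f(x₀) + 2f(x₁) + 2f(x₂) + ... + f(xₙ)]

x_0 = 1.2500, f(x_0) = 0.286505, coefficient = 1
x_1 = 1.5000, f(x_1) = 0.223130, coefficient = 2
x_2 = 1.7500, f(x_2) = 0.173774, coefficient = 2
x_3 = 2.0000, f(x_3) = 0.135335, coefficient = 2
x_4 = 2.2500, f(x_4) = 0.105399, coefficient = 2
x_5 = 2.5000, f(x_5) = 0.082085, coefficient = 2
x_6 = 2.7500, f(x_6) = 0.063928, coefficient = 1

I ≈ (0.250000/2) × 1.789880 = 0.223735
Exact value: 0.222577
Error: 0.001158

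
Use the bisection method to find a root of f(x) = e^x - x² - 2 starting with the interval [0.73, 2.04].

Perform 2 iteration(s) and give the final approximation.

f(x) = e^x - x² - 2
Initial interval: [0.73, 2.04]

Iteration 1:
  c_1 = (0.730000 + 2.040000)/2 = 1.385000
  f(c_1) = f(1.385000) = 0.076601
  f(a) × f(c) < 0, new interval: [0.730000, 1.385000]
Iteration 2:
  c_2 = (0.730000 + 1.385000)/2 = 1.057500
  f(c_2) = f(1.057500) = -0.239142
  f(a) × f(c) ≥ 0, new interval: [1.057500, 1.385000]

After 2 iteration(s), the approximation is c_2 = 1.057500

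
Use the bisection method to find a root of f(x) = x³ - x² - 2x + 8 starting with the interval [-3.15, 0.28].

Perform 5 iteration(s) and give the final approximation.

f(x) = x³ - x² - 2x + 8
Initial interval: [-3.15, 0.28]

Iteration 1:
  c_1 = (-3.150000 + 0.280000)/2 = -1.435000
  f(c_1) = f(-1.435000) = 5.855787
  f(a) × f(c) < 0, new interval: [-3.150000, -1.435000]
Iteration 2:
  c_2 = (-3.150000 + (-1.435000))/2 = -2.292500
  f(c_2) = f(-2.292500) = -4.718919
  f(a) × f(c) ≥ 0, new interval: [-2.292500, -1.435000]
Iteration 3:
  c_3 = (-2.292500 + (-1.435000))/2 = -1.863750
  f(c_3) = f(-1.863750) = 1.780081
  f(a) × f(c) < 0, new interval: [-2.292500, -1.863750]
Iteration 4:
  c_4 = (-2.292500 + (-1.863750))/2 = -2.078125
  f(c_4) = f(-2.078125) = -1.136951
  f(a) × f(c) ≥ 0, new interval: [-2.078125, -1.863750]
Iteration 5:
  c_5 = (-2.078125 + (-1.863750))/2 = -1.970938
  f(c_5) = f(-1.970938) = 0.400987
  f(a) × f(c) < 0, new interval: [-2.078125, -1.970938]

After 5 iteration(s), the approximation is c_5 = -1.970938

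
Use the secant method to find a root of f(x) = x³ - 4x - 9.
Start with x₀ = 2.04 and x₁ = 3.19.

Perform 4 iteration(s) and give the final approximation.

f(x) = x³ - 4x - 9
x₀ = 2.04, x₁ = 3.19

Secant formula: x_{n+1} = x_n - f(x_n)(x_n - x_{n-1})/(f(x_n) - f(x_{n-1}))

Iteration 1:
  f(2.040000) = -8.670336
  f(3.190000) = 10.701759
  x_2 = 3.190000 - 10.701759×(3.190000 - 2.040000)/(10.701759 - (-8.670336))
       = 2.554704
Iteration 2:
  f(3.190000) = 10.701759
  f(2.554704) = -2.545515
  x_3 = 2.554704 - (-2.545515)×(2.554704 - 3.190000)/(-2.545515 - 10.701759)
       = 2.676778
Iteration 3:
  f(2.554704) = -2.545515
  f(2.676778) = -0.527617
  x_4 = 2.676778 - (-0.527617)×(2.676778 - 2.554704)/(-0.527617 - (-2.545515))
       = 2.708697
Iteration 4:
  f(2.676778) = -0.527617
  f(2.708697) = 0.039028
  x_5 = 2.708697 - 0.039028×(2.708697 - 2.676778)/(0.039028 - (-0.527617))
       = 2.706499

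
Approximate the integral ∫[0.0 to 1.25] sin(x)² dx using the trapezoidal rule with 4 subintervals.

f(x) = sin(x)²
a = 0.0, b = 1.25, n = 4
h = (b - a)/n = 0.312500

Trapezoidal rule: (h/2)[f(x₀) + 2f(x₁) + 2f(x₂) + ... + f(xₙ)]

x_0 = 0.0000, f(x_0) = 0.000000, coefficient = 1
x_1 = 0.3125, f(x_1) = 0.094518, coefficient = 2
x_2 = 0.6250, f(x_2) = 0.342339, coefficient = 2
x_3 = 0.9375, f(x_3) = 0.649767, coefficient = 2
x_4 = 1.2500, f(x_4) = 0.900572, coefficient = 1

I ≈ (0.312500/2) × 3.073820 = 0.480284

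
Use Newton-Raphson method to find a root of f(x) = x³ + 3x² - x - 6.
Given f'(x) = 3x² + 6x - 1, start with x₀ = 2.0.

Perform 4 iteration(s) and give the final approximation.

f(x) = x³ + 3x² - x - 6
f'(x) = 3x² + 6x - 1
x₀ = 2.0

Newton-Raphson formula: x_{n+1} = x_n - f(x_n)/f'(x_n)

Iteration 1:
  f(2.000000) = 12.000000
  f'(2.000000) = 23.000000
  x_1 = 2.000000 - 12.000000/23.000000 = 1.478261
Iteration 2:
  f(1.478261) = 2.307882
  f'(1.478261) = 14.425331
  x_2 = 1.478261 - 2.307882/14.425331 = 1.318273
Iteration 3:
  f(1.318273) = 0.186207
  f'(1.318273) = 12.123165
  x_3 = 1.318273 - 0.186207/12.123165 = 1.302913
Iteration 4:
  f(1.302913) = 0.001637
  f'(1.302913) = 11.910226
  x_4 = 1.302913 - 0.001637/11.910226 = 1.302776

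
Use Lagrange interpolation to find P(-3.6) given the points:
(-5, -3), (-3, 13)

Lagrange interpolation formula:
P(x) = Σ yᵢ × Lᵢ(x)
where Lᵢ(x) = Π_{j≠i} (x - xⱼ)/(xᵢ - xⱼ)

L_0(-3.6) = (-3.6 - (-3))/(-5 - (-3)) = 0.300000
L_1(-3.6) = (-3.6 - (-5))/(-3 - (-5)) = 0.700000

P(-3.6) = (-3)×L_0(-3.6) + 13×L_1(-3.6)
P(-3.6) = 8.200000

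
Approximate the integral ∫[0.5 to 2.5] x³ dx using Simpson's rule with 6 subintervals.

f(x) = x³
a = 0.5, b = 2.5, n = 6
h = (b - a)/n = 0.333333

Simpson's rule: (h/3)[f(x₀) + 4f(x₁) + 2f(x₂) + ... + f(xₙ)]

x_0 = 0.5000, f(x_0) = 0.125000, coefficient = 1
x_1 = 0.8333, f(x_1) = 0.578704, coefficient = 4
x_2 = 1.1667, f(x_2) = 1.587963, coefficient = 2
x_3 = 1.5000, f(x_3) = 3.375000, coefficient = 4
x_4 = 1.8333, f(x_4) = 6.162037, coefficient = 2
x_5 = 2.1667, f(x_5) = 10.171296, coefficient = 4
x_6 = 2.5000, f(x_6) = 15.625000, coefficient = 1

I ≈ (0.333333/3) × 87.750000 = 9.750000
Exact value: 9.750000
Error: 0.000000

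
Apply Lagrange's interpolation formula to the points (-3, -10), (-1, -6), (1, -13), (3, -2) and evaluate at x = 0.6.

Lagrange interpolation formula:
P(x) = Σ yᵢ × Lᵢ(x)
where Lᵢ(x) = Π_{j≠i} (x - xⱼ)/(xᵢ - xⱼ)

L_0(0.6) = (0.6 - (-1))/(-3 - (-1)) × (0.6 - 1)/(-3 - 1) × (0.6 - 3)/(-3 - 3) = -0.032000
L_1(0.6) = (0.6 - (-3))/(-1 - (-3)) × (0.6 - 1)/(-1 - 1) × (0.6 - 3)/(-1 - 3) = 0.216000
L_2(0.6) = (0.6 - (-3))/(1 - (-3)) × (0.6 - (-1))/(1 - (-1)) × (0.6 - 3)/(1 - 3) = 0.864000
L_3(0.6) = (0.6 - (-3))/(3 - (-3)) × (0.6 - (-1))/(3 - (-1)) × (0.6 - 1)/(3 - 1) = -0.048000

P(0.6) = (-10)×L_0(0.6) + (-6)×L_1(0.6) + (-13)×L_2(0.6) + (-2)×L_3(0.6)
P(0.6) = -12.112000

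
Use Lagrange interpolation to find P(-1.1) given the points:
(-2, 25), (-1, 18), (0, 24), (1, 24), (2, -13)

Lagrange interpolation formula:
P(x) = Σ yᵢ × Lᵢ(x)
where Lᵢ(x) = Π_{j≠i} (x - xⱼ)/(xᵢ - xⱼ)

L_0(-1.1) = (-1.1 - (-1))/(-2 - (-1)) × (-1.1 - 0)/(-2 - 0) × (-1.1 - 1)/(-2 - 1) × (-1.1 - 2)/(-2 - 2) = 0.029838
L_1(-1.1) = (-1.1 - (-2))/(-1 - (-2)) × (-1.1 - 0)/(-1 - 0) × (-1.1 - 1)/(-1 - 1) × (-1.1 - 2)/(-1 - 2) = 1.074150
L_2(-1.1) = (-1.1 - (-2))/(0 - (-2)) × (-1.1 - (-1))/(0 - (-1)) × (-1.1 - 1)/(0 - 1) × (-1.1 - 2)/(0 - 2) = -0.146475
L_3(-1.1) = (-1.1 - (-2))/(1 - (-2)) × (-1.1 - (-1))/(1 - (-1)) × (-1.1 - 0)/(1 - 0) × (-1.1 - 2)/(1 - 2) = 0.051150
L_4(-1.1) = (-1.1 - (-2))/(2 - (-2)) × (-1.1 - (-1))/(2 - (-1)) × (-1.1 - 0)/(2 - 0) × (-1.1 - 1)/(2 - 1) = -0.008663

P(-1.1) = 25×L_0(-1.1) + 18×L_1(-1.1) + 24×L_2(-1.1) + 24×L_3(-1.1) + (-13)×L_4(-1.1)
P(-1.1) = 17.905450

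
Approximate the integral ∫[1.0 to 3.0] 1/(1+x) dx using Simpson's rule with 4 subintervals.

f(x) = 1/(1+x)
a = 1.0, b = 3.0, n = 4
h = (b - a)/n = 0.500000

Simpson's rule: (h/3)[f(x₀) + 4f(x₁) + 2f(x₂) + ... + f(xₙ)]

x_0 = 1.0000, f(x_0) = 0.500000, coefficient = 1
x_1 = 1.5000, f(x_1) = 0.400000, coefficient = 4
x_2 = 2.0000, f(x_2) = 0.333333, coefficient = 2
x_3 = 2.5000, f(x_3) = 0.285714, coefficient = 4
x_4 = 3.0000, f(x_4) = 0.250000, coefficient = 1

I ≈ (0.500000/3) × 4.159524 = 0.693254
Exact value: 0.693147
Error: 0.000107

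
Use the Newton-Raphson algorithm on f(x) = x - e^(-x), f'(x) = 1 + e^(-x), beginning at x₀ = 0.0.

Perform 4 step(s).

f(x) = x - e^(-x)
f'(x) = 1 + e^(-x)
x₀ = 0.0

Newton-Raphson formula: x_{n+1} = x_n - f(x_n)/f'(x_n)

Iteration 1:
  f(0.000000) = -1.000000
  f'(0.000000) = 2.000000
  x_1 = 0.000000 - (-1.000000)/2.000000 = 0.500000
Iteration 2:
  f(0.500000) = -0.106531
  f'(0.500000) = 1.606531
  x_2 = 0.500000 - (-0.106531)/1.606531 = 0.566311
Iteration 3:
  f(0.566311) = -0.001305
  f'(0.566311) = 1.567616
  x_3 = 0.566311 - (-0.001305)/1.567616 = 0.567143
Iteration 4:
  f(0.567143) = 0.000000
  f'(0.567143) = 1.567143
  x_4 = 0.567143 - 0.000000/1.567143 = 0.567143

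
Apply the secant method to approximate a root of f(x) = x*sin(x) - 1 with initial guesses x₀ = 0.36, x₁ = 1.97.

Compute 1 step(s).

f(x) = x*sin(x) - 1
x₀ = 0.36, x₁ = 1.97

Secant formula: x_{n+1} = x_n - f(x_n)(x_n - x_{n-1})/(f(x_n) - f(x_{n-1}))

Iteration 1:
  f(0.360000) = -0.873181
  f(1.970000) = 0.815100
  x_2 = 1.970000 - 0.815100×(1.970000 - 0.360000)/(0.815100 - (-0.873181))
       = 1.192694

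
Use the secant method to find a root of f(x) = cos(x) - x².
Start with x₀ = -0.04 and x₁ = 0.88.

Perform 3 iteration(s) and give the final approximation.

f(x) = cos(x) - x²
x₀ = -0.04, x₁ = 0.88

Secant formula: x_{n+1} = x_n - f(x_n)(x_n - x_{n-1})/(f(x_n) - f(x_{n-1}))

Iteration 1:
  f(-0.040000) = 0.997600
  f(0.880000) = -0.137249
  x_2 = 0.880000 - (-0.137249)×(0.880000 - (-0.040000))/(-0.137249 - 0.997600)
       = 0.768735
Iteration 2:
  f(0.880000) = -0.137249
  f(0.768735) = 0.127837
  x_3 = 0.768735 - 0.127837×(0.768735 - 0.880000)/(0.127837 - (-0.137249))
       = 0.822392
Iteration 3:
  f(0.768735) = 0.127837
  f(0.822392) = 0.004141
  x_4 = 0.822392 - 0.004141×(0.822392 - 0.768735)/(0.004141 - 0.127837)
       = 0.824189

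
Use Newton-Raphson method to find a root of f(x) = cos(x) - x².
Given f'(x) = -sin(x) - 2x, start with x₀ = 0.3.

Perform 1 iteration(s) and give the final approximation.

f(x) = cos(x) - x²
f'(x) = -sin(x) - 2x
x₀ = 0.3

Newton-Raphson formula: x_{n+1} = x_n - f(x_n)/f'(x_n)

Iteration 1:
  f(0.300000) = 0.865336
  f'(0.300000) = -0.895520
  x_1 = 0.300000 - 0.865336/(-0.895520) = 1.266295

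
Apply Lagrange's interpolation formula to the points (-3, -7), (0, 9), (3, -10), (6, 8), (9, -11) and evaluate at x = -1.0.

Lagrange interpolation formula:
P(x) = Σ yᵢ × Lᵢ(x)
where Lᵢ(x) = Π_{j≠i} (x - xⱼ)/(xᵢ - xⱼ)

L_0(-1.0) = (-1.0 - 0)/(-3 - 0) × (-1.0 - 3)/(-3 - 3) × (-1.0 - 6)/(-3 - 6) × (-1.0 - 9)/(-3 - 9) = 0.144033
L_1(-1.0) = (-1.0 - (-3))/(0 - (-3)) × (-1.0 - 3)/(0 - 3) × (-1.0 - 6)/(0 - 6) × (-1.0 - 9)/(0 - 9) = 1.152263
L_2(-1.0) = (-1.0 - (-3))/(3 - (-3)) × (-1.0 - 0)/(3 - 0) × (-1.0 - 6)/(3 - 6) × (-1.0 - 9)/(3 - 9) = -0.432099
L_3(-1.0) = (-1.0 - (-3))/(6 - (-3)) × (-1.0 - 0)/(6 - 0) × (-1.0 - 3)/(6 - 3) × (-1.0 - 9)/(6 - 9) = 0.164609
L_4(-1.0) = (-1.0 - (-3))/(9 - (-3)) × (-1.0 - 0)/(9 - 0) × (-1.0 - 3)/(9 - 3) × (-1.0 - 6)/(9 - 6) = -0.028807

P(-1.0) = (-7)×L_0(-1.0) + 9×L_1(-1.0) + (-10)×L_2(-1.0) + 8×L_3(-1.0) + (-11)×L_4(-1.0)
P(-1.0) = 15.316872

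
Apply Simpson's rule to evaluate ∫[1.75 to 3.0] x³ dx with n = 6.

f(x) = x³
a = 1.75, b = 3.0, n = 6
h = (b - a)/n = 0.208333

Simpson's rule: (h/3)[f(x₀) + 4f(x₁) + 2f(x₂) + ... + f(xₙ)]

x_0 = 1.7500, f(x_0) = 5.359375, coefficient = 1
x_1 = 1.9583, f(x_1) = 7.510344, coefficient = 4
x_2 = 2.1667, f(x_2) = 10.171296, coefficient = 2
x_3 = 2.3750, f(x_3) = 13.396484, coefficient = 4
x_4 = 2.5833, f(x_4) = 17.240162, coefficient = 2
x_5 = 2.7917, f(x_5) = 21.756583, coefficient = 4
x_6 = 3.0000, f(x_6) = 27.000000, coefficient = 1

I ≈ (0.208333/3) × 257.835938 = 17.905273
Exact value: 17.905273
Error: 0.000000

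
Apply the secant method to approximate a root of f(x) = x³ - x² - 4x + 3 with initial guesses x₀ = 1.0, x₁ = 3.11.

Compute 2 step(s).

f(x) = x³ - x² - 4x + 3
x₀ = 1.0, x₁ = 3.11

Secant formula: x_{n+1} = x_n - f(x_n)(x_n - x_{n-1})/(f(x_n) - f(x_{n-1}))

Iteration 1:
  f(1.000000) = -1.000000
  f(3.110000) = 10.968131
  x_2 = 3.110000 - 10.968131×(3.110000 - 1.000000)/(10.968131 - (-1.000000))
       = 1.176302
Iteration 2:
  f(3.110000) = 10.968131
  f(1.176302) = -1.461260
  x_3 = 1.176302 - (-1.461260)×(1.176302 - 3.110000)/(-1.461260 - 10.968131)
       = 1.403637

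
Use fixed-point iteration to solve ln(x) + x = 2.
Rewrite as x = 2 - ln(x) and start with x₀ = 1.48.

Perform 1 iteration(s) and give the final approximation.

Equation: ln(x) + x = 2
Fixed-point form: x = 2 - ln(x)
x₀ = 1.48

x_1 = g(1.480000) = 1.607958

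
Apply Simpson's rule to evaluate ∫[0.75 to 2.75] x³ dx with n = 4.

f(x) = x³
a = 0.75, b = 2.75, n = 4
h = (b - a)/n = 0.500000

Simpson's rule: (h/3)[f(x₀) + 4f(x₁) + 2f(x₂) + ... + f(xₙ)]

x_0 = 0.7500, f(x_0) = 0.421875, coefficient = 1
x_1 = 1.2500, f(x_1) = 1.953125, coefficient = 4
x_2 = 1.7500, f(x_2) = 5.359375, coefficient = 2
x_3 = 2.2500, f(x_3) = 11.390625, coefficient = 4
x_4 = 2.7500, f(x_4) = 20.796875, coefficient = 1

I ≈ (0.500000/3) × 85.312500 = 14.218750
Exact value: 14.218750
Error: 0.000000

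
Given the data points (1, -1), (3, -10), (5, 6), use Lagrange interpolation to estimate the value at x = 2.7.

Lagrange interpolation formula:
P(x) = Σ yᵢ × Lᵢ(x)
where Lᵢ(x) = Π_{j≠i} (x - xⱼ)/(xᵢ - xⱼ)

L_0(2.7) = (2.7 - 3)/(1 - 3) × (2.7 - 5)/(1 - 5) = 0.086250
L_1(2.7) = (2.7 - 1)/(3 - 1) × (2.7 - 5)/(3 - 5) = 0.977500
L_2(2.7) = (2.7 - 1)/(5 - 1) × (2.7 - 3)/(5 - 3) = -0.063750

P(2.7) = (-1)×L_0(2.7) + (-10)×L_1(2.7) + 6×L_2(2.7)
P(2.7) = -10.243750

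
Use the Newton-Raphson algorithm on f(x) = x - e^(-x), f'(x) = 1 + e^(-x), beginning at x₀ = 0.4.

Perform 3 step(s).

f(x) = x - e^(-x)
f'(x) = 1 + e^(-x)
x₀ = 0.4

Newton-Raphson formula: x_{n+1} = x_n - f(x_n)/f'(x_n)

Iteration 1:
  f(0.400000) = -0.270320
  f'(0.400000) = 1.670320
  x_1 = 0.400000 - (-0.270320)/1.670320 = 0.561837
Iteration 2:
  f(0.561837) = -0.008323
  f'(0.561837) = 1.570161
  x_2 = 0.561837 - (-0.008323)/1.570161 = 0.567138
Iteration 3:
  f(0.567138) = -0.000008
  f'(0.567138) = 1.567146
  x_3 = 0.567138 - (-0.000008)/1.567146 = 0.567143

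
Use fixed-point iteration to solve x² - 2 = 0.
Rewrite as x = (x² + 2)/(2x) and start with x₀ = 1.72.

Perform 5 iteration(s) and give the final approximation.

Equation: x² - 2 = 0
Fixed-point form: x = (x² + 2)/(2x)
x₀ = 1.72

x_1 = g(1.720000) = 1.441395
x_2 = g(1.441395) = 1.414470
x_3 = g(1.414470) = 1.414214
x_4 = g(1.414214) = 1.414214
x_5 = g(1.414214) = 1.414214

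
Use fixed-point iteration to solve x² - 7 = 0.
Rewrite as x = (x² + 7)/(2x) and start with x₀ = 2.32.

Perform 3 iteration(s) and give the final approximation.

Equation: x² - 7 = 0
Fixed-point form: x = (x² + 7)/(2x)
x₀ = 2.32

x_1 = g(2.320000) = 2.668621
x_2 = g(2.668621) = 2.645849
x_3 = g(2.645849) = 2.645751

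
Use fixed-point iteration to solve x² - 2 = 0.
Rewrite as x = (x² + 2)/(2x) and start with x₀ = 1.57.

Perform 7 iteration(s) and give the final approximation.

Equation: x² - 2 = 0
Fixed-point form: x = (x² + 2)/(2x)
x₀ = 1.57

x_1 = g(1.570000) = 1.421943
x_2 = g(1.421943) = 1.414235
x_3 = g(1.414235) = 1.414214
x_4 = g(1.414214) = 1.414214
x_5 = g(1.414214) = 1.414214
x_6 = g(1.414214) = 1.414214
x_7 = g(1.414214) = 1.414214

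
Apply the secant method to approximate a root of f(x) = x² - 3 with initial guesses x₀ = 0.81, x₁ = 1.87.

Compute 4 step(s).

f(x) = x² - 3
x₀ = 0.81, x₁ = 1.87

Secant formula: x_{n+1} = x_n - f(x_n)(x_n - x_{n-1})/(f(x_n) - f(x_{n-1}))

Iteration 1:
  f(0.810000) = -2.343900
  f(1.870000) = 0.496900
  x_2 = 1.870000 - 0.496900×(1.870000 - 0.810000)/(0.496900 - (-2.343900))
       = 1.684590
Iteration 2:
  f(1.870000) = 0.496900
  f(1.684590) = -0.162158
  x_3 = 1.684590 - (-0.162158)×(1.684590 - 1.870000)/(-0.162158 - 0.496900)
       = 1.730209
Iteration 3:
  f(1.684590) = -0.162158
  f(1.730209) = -0.006377
  x_4 = 1.730209 - (-0.006377)×(1.730209 - 1.684590)/(-0.006377 - (-0.162158))
       = 1.732076
Iteration 4:
  f(1.730209) = -0.006377
  f(1.732076) = 0.000089
  x_5 = 1.732076 - 0.000089×(1.732076 - 1.730209)/(0.000089 - (-0.006377))
       = 1.732051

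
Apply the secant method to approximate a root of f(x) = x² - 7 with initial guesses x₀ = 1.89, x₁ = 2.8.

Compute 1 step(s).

f(x) = x² - 7
x₀ = 1.89, x₁ = 2.8

Secant formula: x_{n+1} = x_n - f(x_n)(x_n - x_{n-1})/(f(x_n) - f(x_{n-1}))

Iteration 1:
  f(1.890000) = -3.427900
  f(2.800000) = 0.840000
  x_2 = 2.800000 - 0.840000×(2.800000 - 1.890000)/(0.840000 - (-3.427900))
       = 2.620896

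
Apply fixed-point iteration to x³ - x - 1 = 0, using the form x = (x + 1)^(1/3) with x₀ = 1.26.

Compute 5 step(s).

Equation: x³ - x - 1 = 0
Fixed-point form: x = (x + 1)^(1/3)
x₀ = 1.26

x_1 = g(1.260000) = 1.312309
x_2 = g(1.312309) = 1.322357
x_3 = g(1.322357) = 1.324269
x_4 = g(1.324269) = 1.324633
x_5 = g(1.324633) = 1.324702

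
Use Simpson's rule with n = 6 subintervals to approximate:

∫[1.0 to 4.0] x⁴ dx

f(x) = x⁴
a = 1.0, b = 4.0, n = 6
h = (b - a)/n = 0.500000

Simpson's rule: (h/3)[f(x₀) + 4f(x₁) + 2f(x₂) + ... + f(xₙ)]

x_0 = 1.0000, f(x_0) = 1.000000, coefficient = 1
x_1 = 1.5000, f(x_1) = 5.062500, coefficient = 4
x_2 = 2.0000, f(x_2) = 16.000000, coefficient = 2
x_3 = 2.5000, f(x_3) = 39.062500, coefficient = 4
x_4 = 3.0000, f(x_4) = 81.000000, coefficient = 2
x_5 = 3.5000, f(x_5) = 150.062500, coefficient = 4
x_6 = 4.0000, f(x_6) = 256.000000, coefficient = 1

I ≈ (0.500000/3) × 1227.750000 = 204.625000
Exact value: 204.600000
Error: 0.025000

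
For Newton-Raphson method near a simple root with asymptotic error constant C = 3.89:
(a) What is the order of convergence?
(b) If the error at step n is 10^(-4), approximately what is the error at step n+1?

(a) Newton-Raphson has quadratic (order 2) convergence near simple roots.
    This means |e_{n+1}| ≈ C|e_n|².

(b) With |e_n| = 10^(-4) and C = 3.89:
    |e_{n+1}| ≈ 3.89 × (10^(-4))² = 3.89 × 10^(-8)

(a) 2 (quadratic); (b) |e_{n+1}| ≈ 3.890e-08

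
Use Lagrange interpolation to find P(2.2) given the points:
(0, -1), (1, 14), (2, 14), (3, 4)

Lagrange interpolation formula:
P(x) = Σ yᵢ × Lᵢ(x)
where Lᵢ(x) = Π_{j≠i} (x - xⱼ)/(xᵢ - xⱼ)

L_0(2.2) = (2.2 - 1)/(0 - 1) × (2.2 - 2)/(0 - 2) × (2.2 - 3)/(0 - 3) = 0.032000
L_1(2.2) = (2.2 - 0)/(1 - 0) × (2.2 - 2)/(1 - 2) × (2.2 - 3)/(1 - 3) = -0.176000
L_2(2.2) = (2.2 - 0)/(2 - 0) × (2.2 - 1)/(2 - 1) × (2.2 - 3)/(2 - 3) = 1.056000
L_3(2.2) = (2.2 - 0)/(3 - 0) × (2.2 - 1)/(3 - 1) × (2.2 - 2)/(3 - 2) = 0.088000

P(2.2) = (-1)×L_0(2.2) + 14×L_1(2.2) + 14×L_2(2.2) + 4×L_3(2.2)
P(2.2) = 12.640000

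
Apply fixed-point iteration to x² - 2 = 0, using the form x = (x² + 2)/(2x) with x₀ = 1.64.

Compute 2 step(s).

Equation: x² - 2 = 0
Fixed-point form: x = (x² + 2)/(2x)
x₀ = 1.64

x_1 = g(1.640000) = 1.429756
x_2 = g(1.429756) = 1.414298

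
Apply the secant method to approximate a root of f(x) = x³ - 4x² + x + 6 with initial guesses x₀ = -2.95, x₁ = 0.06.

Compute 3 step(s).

f(x) = x³ - 4x² + x + 6
x₀ = -2.95, x₁ = 0.06

Secant formula: x_{n+1} = x_n - f(x_n)(x_n - x_{n-1})/(f(x_n) - f(x_{n-1}))

Iteration 1:
  f(-2.950000) = -57.432375
  f(0.060000) = 6.045816
  x_2 = 0.060000 - 6.045816×(0.060000 - (-2.950000))/(6.045816 - (-57.432375))
       = -0.226680
Iteration 2:
  f(0.060000) = 6.045816
  f(-0.226680) = 5.556138
  x_3 = -0.226680 - 5.556138×(-0.226680 - 0.060000)/(5.556138 - 6.045816)
       = -3.479495
Iteration 3:
  f(-0.226680) = 5.556138
  f(-3.479495) = -88.032853
  x_4 = -3.479495 - (-88.032853)×(-3.479495 - (-0.226680))/(-88.032853 - 5.556138)
       = -0.419791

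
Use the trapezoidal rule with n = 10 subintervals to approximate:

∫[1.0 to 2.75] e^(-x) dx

f(x) = e^(-x)
a = 1.0, b = 2.75, n = 10
h = (b - a)/n = 0.175000

Trapezoidal rule: (h/2)[f(x₀) + 2f(x₁) + 2f(x₂) + ... + f(xₙ)]

x_0 = 1.0000, f(x_0) = 0.367879, coefficient = 1
x_1 = 1.1750, f(x_1) = 0.308819, coefficient = 2
x_2 = 1.3500, f(x_2) = 0.259240, coefficient = 2
x_3 = 1.5250, f(x_3) = 0.217621, coefficient = 2
x_4 = 1.7000, f(x_4) = 0.182684, coefficient = 2
x_5 = 1.8750, f(x_5) = 0.153355, coefficient = 2
x_6 = 2.0500, f(x_6) = 0.128735, coefficient = 2
x_7 = 2.2250, f(x_7) = 0.108067, coefficient = 2
x_8 = 2.4000, f(x_8) = 0.090718, coefficient = 2
x_9 = 2.5750, f(x_9) = 0.076154, coefficient = 2
x_10 = 2.7500, f(x_10) = 0.063928, coefficient = 1

I ≈ (0.175000/2) × 3.482593 = 0.304727
Exact value: 0.303952
Error: 0.000775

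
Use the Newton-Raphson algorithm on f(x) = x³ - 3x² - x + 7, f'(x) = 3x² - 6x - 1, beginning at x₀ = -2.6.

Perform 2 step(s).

f(x) = x³ - 3x² - x + 7
f'(x) = 3x² - 6x - 1
x₀ = -2.6

Newton-Raphson formula: x_{n+1} = x_n - f(x_n)/f'(x_n)

Iteration 1:
  f(-2.600000) = -28.256000
  f'(-2.600000) = 34.880000
  x_1 = -2.600000 - (-28.256000)/34.880000 = -1.789908
Iteration 2:
  f(-1.789908) = -6.555864
  f'(-1.789908) = 19.350764
  x_2 = -1.789908 - (-6.555864)/19.350764 = -1.451117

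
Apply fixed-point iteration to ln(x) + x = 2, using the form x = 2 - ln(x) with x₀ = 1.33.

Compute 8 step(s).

Equation: ln(x) + x = 2
Fixed-point form: x = 2 - ln(x)
x₀ = 1.33

x_1 = g(1.330000) = 1.714821
x_2 = g(1.714821) = 1.460691
x_3 = g(1.460691) = 1.621090
x_4 = g(1.621090) = 1.516901
x_5 = g(1.516901) = 1.583330
x_6 = g(1.583330) = 1.540469
x_7 = g(1.540469) = 1.567913
x_8 = g(1.567913) = 1.550255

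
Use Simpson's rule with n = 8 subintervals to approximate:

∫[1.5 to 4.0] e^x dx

f(x) = e^x
a = 1.5, b = 4.0, n = 8
h = (b - a)/n = 0.312500

Simpson's rule: (h/3)[f(x₀) + 4f(x₁) + 2f(x₂) + ... + f(xₙ)]

x_0 = 1.5000, f(x_0) = 4.481689, coefficient = 1
x_1 = 1.8125, f(x_1) = 6.125743, coefficient = 4
x_2 = 2.1250, f(x_2) = 8.372897, coefficient = 2
x_3 = 2.4375, f(x_3) = 11.444394, coefficient = 4
x_4 = 2.7500, f(x_4) = 15.642632, coefficient = 2
x_5 = 3.0625, f(x_5) = 21.380943, coefficient = 4
x_6 = 3.3750, f(x_6) = 29.224284, coefficient = 2
x_7 = 3.6875, f(x_7) = 39.944860, coefficient = 4
x_8 = 4.0000, f(x_8) = 54.598150, coefficient = 1

I ≈ (0.312500/3) × 481.143222 = 50.119086
Exact value: 50.116461
Error: 0.002625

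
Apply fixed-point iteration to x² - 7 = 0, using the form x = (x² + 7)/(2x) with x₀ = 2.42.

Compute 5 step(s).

Equation: x² - 7 = 0
Fixed-point form: x = (x² + 7)/(2x)
x₀ = 2.42

x_1 = g(2.420000) = 2.656281
x_2 = g(2.656281) = 2.645772
x_3 = g(2.645772) = 2.645751
x_4 = g(2.645751) = 2.645751
x_5 = g(2.645751) = 2.645751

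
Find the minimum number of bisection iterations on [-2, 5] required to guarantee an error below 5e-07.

We need (b-a)/2^n ≤ 5e-07
(5 - (-2))/2^n ≤ 5e-07
7/2^n ≤ 5e-07
2^n ≥ 14000000
n ≥ log₂(14000000) = 23.74
n ≥ 24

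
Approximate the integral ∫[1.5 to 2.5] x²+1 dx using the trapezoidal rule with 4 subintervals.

f(x) = x²+1
a = 1.5, b = 2.5, n = 4
h = (b - a)/n = 0.250000

Trapezoidal rule: (h/2)[f(x₀) + 2f(x₁) + 2f(x₂) + ... + f(xₙ)]

x_0 = 1.5000, f(x_0) = 3.250000, coefficient = 1
x_1 = 1.7500, f(x_1) = 4.062500, coefficient = 2
x_2 = 2.0000, f(x_2) = 5.000000, coefficient = 2
x_3 = 2.2500, f(x_3) = 6.062500, coefficient = 2
x_4 = 2.5000, f(x_4) = 7.250000, coefficient = 1

I ≈ (0.250000/2) × 40.750000 = 5.093750
Exact value: 5.083333
Error: 0.010417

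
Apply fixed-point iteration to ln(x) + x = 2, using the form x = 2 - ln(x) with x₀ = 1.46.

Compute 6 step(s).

Equation: ln(x) + x = 2
Fixed-point form: x = 2 - ln(x)
x₀ = 1.46

x_1 = g(1.460000) = 1.621564
x_2 = g(1.621564) = 1.516609
x_3 = g(1.516609) = 1.583523
x_4 = g(1.583523) = 1.540348
x_5 = g(1.540348) = 1.567992
x_6 = g(1.567992) = 1.550204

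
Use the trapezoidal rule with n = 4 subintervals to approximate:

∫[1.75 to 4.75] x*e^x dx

f(x) = x*e^x
a = 1.75, b = 4.75, n = 4
h = (b - a)/n = 0.750000

Trapezoidal rule: (h/2)[f(x₀) + 2f(x₁) + 2f(x₂) + ... + f(xₙ)]

x_0 = 1.7500, f(x_0) = 10.070555, coefficient = 1
x_1 = 2.5000, f(x_1) = 30.456235, coefficient = 2
x_2 = 3.2500, f(x_2) = 83.818605, coefficient = 2
x_3 = 4.0000, f(x_3) = 218.392600, coefficient = 2
x_4 = 4.7500, f(x_4) = 549.025352, coefficient = 1

I ≈ (0.750000/2) × 1224.430786 = 459.161545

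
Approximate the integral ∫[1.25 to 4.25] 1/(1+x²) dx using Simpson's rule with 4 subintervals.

f(x) = 1/(1+x²)
a = 1.25, b = 4.25, n = 4
h = (b - a)/n = 0.750000

Simpson's rule: (h/3)[f(x₀) + 4f(x₁) + 2f(x₂) + ... + f(xₙ)]

x_0 = 1.2500, f(x_0) = 0.390244, coefficient = 1
x_1 = 2.0000, f(x_1) = 0.200000, coefficient = 4
x_2 = 2.7500, f(x_2) = 0.116788, coefficient = 2
x_3 = 3.5000, f(x_3) = 0.075472, coefficient = 4
x_4 = 4.2500, f(x_4) = 0.052459, coefficient = 1

I ≈ (0.750000/3) × 1.778166 = 0.444542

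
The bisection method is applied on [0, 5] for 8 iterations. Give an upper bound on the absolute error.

Bisection error bound: |error| ≤ (b-a)/2^n
|error| ≤ (5 - 0)/2^8 = 5/2^8
|error| ≤ 0.0195312500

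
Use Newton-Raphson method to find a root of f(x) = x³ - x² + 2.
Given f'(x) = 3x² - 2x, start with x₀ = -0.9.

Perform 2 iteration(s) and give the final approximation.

f(x) = x³ - x² + 2
f'(x) = 3x² - 2x
x₀ = -0.9

Newton-Raphson formula: x_{n+1} = x_n - f(x_n)/f'(x_n)

Iteration 1:
  f(-0.900000) = 0.461000
  f'(-0.900000) = 4.230000
  x_1 = -0.900000 - 0.461000/4.230000 = -1.008983
Iteration 2:
  f(-1.008983) = -0.045241
  f'(-1.008983) = 5.072110
  x_2 = -1.008983 - (-0.045241)/5.072110 = -1.000064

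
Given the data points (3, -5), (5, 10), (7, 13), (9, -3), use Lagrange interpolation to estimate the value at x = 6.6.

Lagrange interpolation formula:
P(x) = Σ yᵢ × Lᵢ(x)
where Lᵢ(x) = Π_{j≠i} (x - xⱼ)/(xᵢ - xⱼ)

L_0(6.6) = (6.6 - 5)/(3 - 5) × (6.6 - 7)/(3 - 7) × (6.6 - 9)/(3 - 9) = -0.032000
L_1(6.6) = (6.6 - 3)/(5 - 3) × (6.6 - 7)/(5 - 7) × (6.6 - 9)/(5 - 9) = 0.216000
L_2(6.6) = (6.6 - 3)/(7 - 3) × (6.6 - 5)/(7 - 5) × (6.6 - 9)/(7 - 9) = 0.864000
L_3(6.6) = (6.6 - 3)/(9 - 3) × (6.6 - 5)/(9 - 5) × (6.6 - 7)/(9 - 7) = -0.048000

P(6.6) = (-5)×L_0(6.6) + 10×L_1(6.6) + 13×L_2(6.6) + (-3)×L_3(6.6)
P(6.6) = 13.696000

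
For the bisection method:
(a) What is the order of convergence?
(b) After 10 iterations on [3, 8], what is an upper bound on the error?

(a) Bisection has linear (order 1) convergence; the error is halved each step.

(b) Error bound = (b-a)/2^n = (8 - 3)/2^{10}
    = 5/2^{10}

(a) 1 (linear); (b) error ≤ 4.88e-03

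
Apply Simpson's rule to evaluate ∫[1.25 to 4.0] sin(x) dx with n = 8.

f(x) = sin(x)
a = 1.25, b = 4.0, n = 8
h = (b - a)/n = 0.343750

Simpson's rule: (h/3)[f(x₀) + 4f(x₁) + 2f(x₂) + ... + f(xₙ)]

x_0 = 1.2500, f(x_0) = 0.948985, coefficient = 1
x_1 = 1.5938, f(x_1) = 0.999737, coefficient = 4
x_2 = 1.9375, f(x_2) = 0.933514, coefficient = 2
x_3 = 2.2812, f(x_3) = 0.758066, coefficient = 4
x_4 = 2.6250, f(x_4) = 0.493920, coefficient = 2
x_5 = 2.9688, f(x_5) = 0.171983, coefficient = 4
x_6 = 3.3125, f(x_6) = -0.170077, coefficient = 2
x_7 = 3.6562, f(x_7) = -0.492237, coefficient = 4
x_8 = 4.0000, f(x_8) = -0.756802, coefficient = 1

I ≈ (0.343750/3) × 8.457096 = 0.969042
Exact value: 0.968966
Error: 0.000076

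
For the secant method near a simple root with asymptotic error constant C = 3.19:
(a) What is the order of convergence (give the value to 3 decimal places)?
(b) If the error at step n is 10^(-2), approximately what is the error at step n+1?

(a) Secant method has superlinear convergence with order φ = (1+√5)/2 ≈ 1.618.
    This means |e_{n+1}| ≈ C|e_n|^1.618.

(b) With |e_n| = 10^(-2) and C = 3.19:
    |e_{n+1}| ≈ 3.19 × (10^(-2))^1.618 = 3.19 × 10^(-3.24)

(a) ≈ 1.618 (golden ratio); (b) |e_{n+1}| ≈ 1.852e-03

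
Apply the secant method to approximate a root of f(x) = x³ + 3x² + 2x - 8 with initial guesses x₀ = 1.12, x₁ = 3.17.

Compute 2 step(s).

f(x) = x³ + 3x² + 2x - 8
x₀ = 1.12, x₁ = 3.17

Secant formula: x_{n+1} = x_n - f(x_n)(x_n - x_{n-1})/(f(x_n) - f(x_{n-1}))

Iteration 1:
  f(1.120000) = -0.591872
  f(3.170000) = 60.341713
  x_2 = 3.170000 - 60.341713×(3.170000 - 1.120000)/(60.341713 - (-0.591872))
       = 1.139912
Iteration 2:
  f(3.170000) = 60.341713
  f(1.139912) = -0.340771
  x_3 = 1.139912 - (-0.340771)×(1.139912 - 3.170000)/(-0.340771 - 60.341713)
       = 1.151313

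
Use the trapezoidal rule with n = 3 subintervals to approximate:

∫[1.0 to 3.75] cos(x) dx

f(x) = cos(x)
a = 1.0, b = 3.75, n = 3
h = (b - a)/n = 0.916667

Trapezoidal rule: (h/2)[f(x₀) + 2f(x₁) + 2f(x₂) + ... + f(xₙ)]

x_0 = 1.0000, f(x_0) = 0.540302, coefficient = 1
x_1 = 1.9167, f(x_1) = -0.339016, coefficient = 2
x_2 = 2.8333, f(x_2) = -0.952863, coefficient = 2
x_3 = 3.7500, f(x_3) = -0.820559, coefficient = 1

I ≈ (0.916667/2) × -2.864015 = -1.312673
Exact value: -1.413032
Error: 0.100359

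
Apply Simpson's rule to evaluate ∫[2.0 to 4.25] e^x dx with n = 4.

f(x) = e^x
a = 2.0, b = 4.25, n = 4
h = (b - a)/n = 0.562500

Simpson's rule: (h/3)[f(x₀) + 4f(x₁) + 2f(x₂) + ... + f(xₙ)]

x_0 = 2.0000, f(x_0) = 7.389056, coefficient = 1
x_1 = 2.5625, f(x_1) = 12.968197, coefficient = 4
x_2 = 3.1250, f(x_2) = 22.759895, coefficient = 2
x_3 = 3.6875, f(x_3) = 39.944860, coefficient = 4
x_4 = 4.2500, f(x_4) = 70.105412, coefficient = 1

I ≈ (0.562500/3) × 334.666487 = 62.749966
Exact value: 62.716356
Error: 0.033610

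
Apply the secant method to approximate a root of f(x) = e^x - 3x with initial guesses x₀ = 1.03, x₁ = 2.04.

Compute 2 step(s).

f(x) = e^x - 3x
x₀ = 1.03, x₁ = 2.04

Secant formula: x_{n+1} = x_n - f(x_n)(x_n - x_{n-1})/(f(x_n) - f(x_{n-1}))

Iteration 1:
  f(1.030000) = -0.288934
  f(2.040000) = 1.570609
  x_2 = 2.040000 - 1.570609×(2.040000 - 1.030000)/(1.570609 - (-0.288934))
       = 1.186933
Iteration 2:
  f(2.040000) = 1.570609
  f(1.186933) = -0.283784
  x_3 = 1.186933 - (-0.283784)×(1.186933 - 2.040000)/(-0.283784 - 1.570609)
       = 1.317481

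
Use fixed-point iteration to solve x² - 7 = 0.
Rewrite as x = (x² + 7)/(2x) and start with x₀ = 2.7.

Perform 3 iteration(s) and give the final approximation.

Equation: x² - 7 = 0
Fixed-point form: x = (x² + 7)/(2x)
x₀ = 2.7

x_1 = g(2.700000) = 2.646296
x_2 = g(2.646296) = 2.645751
x_3 = g(2.645751) = 2.645751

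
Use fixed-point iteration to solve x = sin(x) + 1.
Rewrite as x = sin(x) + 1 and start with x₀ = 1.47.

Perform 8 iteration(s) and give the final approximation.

Equation: x = sin(x) + 1
Fixed-point form: x = sin(x) + 1
x₀ = 1.47

x_1 = g(1.470000) = 1.994924
x_2 = g(1.994924) = 1.911398
x_3 = g(1.911398) = 1.942554
x_4 = g(1.942554) = 1.931690
x_5 = g(1.931690) = 1.935582
x_6 = g(1.935582) = 1.934200
x_7 = g(1.934200) = 1.934692
x_8 = g(1.934692) = 1.934517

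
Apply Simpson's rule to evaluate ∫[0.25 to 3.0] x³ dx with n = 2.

f(x) = x³
a = 0.25, b = 3.0, n = 2
h = (b - a)/n = 1.375000

Simpson's rule: (h/3)[f(x₀) + 4f(x₁) + 2f(x₂) + ... + f(xₙ)]

x_0 = 0.2500, f(x_0) = 0.015625, coefficient = 1
x_1 = 1.6250, f(x_1) = 4.291016, coefficient = 4
x_2 = 3.0000, f(x_2) = 27.000000, coefficient = 1

I ≈ (1.375000/3) × 44.179688 = 20.249023
Exact value: 20.249023
Error: 0.000000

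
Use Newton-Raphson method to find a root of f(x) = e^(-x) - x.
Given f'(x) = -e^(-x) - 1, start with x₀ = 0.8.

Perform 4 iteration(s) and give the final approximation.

f(x) = e^(-x) - x
f'(x) = -e^(-x) - 1
x₀ = 0.8

Newton-Raphson formula: x_{n+1} = x_n - f(x_n)/f'(x_n)

Iteration 1:
  f(0.800000) = -0.350671
  f'(0.800000) = -1.449329
  x_1 = 0.800000 - (-0.350671)/(-1.449329) = 0.558046
Iteration 2:
  f(0.558046) = 0.014280
  f'(0.558046) = -1.572326
  x_2 = 0.558046 - 0.014280/(-1.572326) = 0.567128
Iteration 3:
  f(0.567128) = 0.000024
  f'(0.567128) = -1.567152
  x_3 = 0.567128 - 0.000024/(-1.567152) = 0.567143
Iteration 4:
  f(0.567143) = 0.000000
  f'(0.567143) = -1.567143
  x_4 = 0.567143 - 0.000000/(-1.567143) = 0.567143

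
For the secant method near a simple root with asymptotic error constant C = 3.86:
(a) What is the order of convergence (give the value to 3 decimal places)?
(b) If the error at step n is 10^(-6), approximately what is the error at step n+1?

(a) Secant method has superlinear convergence with order φ = (1+√5)/2 ≈ 1.618.
    This means |e_{n+1}| ≈ C|e_n|^1.618.

(b) With |e_n| = 10^(-6) and C = 3.86:
    |e_{n+1}| ≈ 3.86 × (10^(-6))^1.618 = 3.86 × 10^(-9.71)

(a) ≈ 1.618 (golden ratio); (b) |e_{n+1}| ≈ 7.558e-10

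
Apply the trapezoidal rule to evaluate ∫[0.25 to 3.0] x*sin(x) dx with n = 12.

f(x) = x*sin(x)
a = 0.25, b = 3.0, n = 12
h = (b - a)/n = 0.229167

Trapezoidal rule: (h/2)[f(x₀) + 2f(x₁) + 2f(x₂) + ... + f(xₙ)]

x_0 = 0.2500, f(x_0) = 0.061851, coefficient = 1
x_1 = 0.4792, f(x_1) = 0.220915, coefficient = 2
x_2 = 0.7083, f(x_2) = 0.460820, coefficient = 2
x_3 = 0.9375, f(x_3) = 0.755701, coefficient = 2
x_4 = 1.1667, f(x_4) = 1.072686, coefficient = 2
x_5 = 1.3958, f(x_5) = 1.374523, coefficient = 2
x_6 = 1.6250, f(x_6) = 1.622613, coefficient = 2
x_7 = 1.8542, f(x_7) = 1.780220, coefficient = 2
x_8 = 2.0833, f(x_8) = 1.815632, coefficient = 2
x_9 = 2.3125, f(x_9) = 1.705050, coefficient = 2
x_10 = 2.5417, f(x_10) = 1.434978, coefficient = 2
x_11 = 2.7708, f(x_11) = 1.003937, coefficient = 2
x_12 = 3.0000, f(x_12) = 0.423360, coefficient = 1

I ≈ (0.229167/2) × 26.979359 = 3.091385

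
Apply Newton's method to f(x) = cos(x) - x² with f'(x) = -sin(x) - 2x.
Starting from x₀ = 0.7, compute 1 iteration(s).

f(x) = cos(x) - x²
f'(x) = -sin(x) - 2x
x₀ = 0.7

Newton-Raphson formula: x_{n+1} = x_n - f(x_n)/f'(x_n)

Iteration 1:
  f(0.700000) = 0.274842
  f'(0.700000) = -2.044218
  x_1 = 0.700000 - 0.274842/(-2.044218) = 0.834449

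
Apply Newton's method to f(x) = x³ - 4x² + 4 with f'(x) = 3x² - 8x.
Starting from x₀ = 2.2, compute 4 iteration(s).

f(x) = x³ - 4x² + 4
f'(x) = 3x² - 8x
x₀ = 2.2

Newton-Raphson formula: x_{n+1} = x_n - f(x_n)/f'(x_n)

Iteration 1:
  f(2.200000) = -4.712000
  f'(2.200000) = -3.080000
  x_1 = 2.200000 - (-4.712000)/(-3.080000) = 0.670130
Iteration 2:
  f(0.670130) = 2.504642
  f'(0.670130) = -4.013817
  x_2 = 0.670130 - 2.504642/(-4.013817) = 1.294135
Iteration 3:
  f(1.294135) = -0.531742
  f'(1.294135) = -5.328724
  x_3 = 1.294135 - (-0.531742)/(-5.328724) = 1.194347
Iteration 4:
  f(1.194347) = -0.002165
  f'(1.194347) = -5.275382
  x_4 = 1.194347 - (-0.002165)/(-5.275382) = 1.193937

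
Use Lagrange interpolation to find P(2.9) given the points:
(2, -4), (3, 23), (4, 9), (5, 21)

Lagrange interpolation formula:
P(x) = Σ yᵢ × Lᵢ(x)
where Lᵢ(x) = Π_{j≠i} (x - xⱼ)/(xᵢ - xⱼ)

L_0(2.9) = (2.9 - 3)/(2 - 3) × (2.9 - 4)/(2 - 4) × (2.9 - 5)/(2 - 5) = 0.038500
L_1(2.9) = (2.9 - 2)/(3 - 2) × (2.9 - 4)/(3 - 4) × (2.9 - 5)/(3 - 5) = 1.039500
L_2(2.9) = (2.9 - 2)/(4 - 2) × (2.9 - 3)/(4 - 3) × (2.9 - 5)/(4 - 5) = -0.094500
L_3(2.9) = (2.9 - 2)/(5 - 2) × (2.9 - 3)/(5 - 3) × (2.9 - 4)/(5 - 4) = 0.016500

P(2.9) = (-4)×L_0(2.9) + 23×L_1(2.9) + 9×L_2(2.9) + 21×L_3(2.9)
P(2.9) = 23.250500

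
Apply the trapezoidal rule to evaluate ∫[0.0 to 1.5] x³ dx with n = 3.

f(x) = x³
a = 0.0, b = 1.5, n = 3
h = (b - a)/n = 0.500000

Trapezoidal rule: (h/2)[f(x₀) + 2f(x₁) + 2f(x₂) + ... + f(xₙ)]

x_0 = 0.0000, f(x_0) = 0.000000, coefficient = 1
x_1 = 0.5000, f(x_1) = 0.125000, coefficient = 2
x_2 = 1.0000, f(x_2) = 1.000000, coefficient = 2
x_3 = 1.5000, f(x_3) = 3.375000, coefficient = 1

I ≈ (0.500000/2) × 5.625000 = 1.406250
Exact value: 1.265625
Error: 0.140625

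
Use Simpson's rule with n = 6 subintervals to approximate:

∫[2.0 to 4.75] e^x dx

f(x) = e^x
a = 2.0, b = 4.75, n = 6
h = (b - a)/n = 0.458333

Simpson's rule: (h/3)[f(x₀) + 4f(x₁) + 2f(x₂) + ... + f(xₙ)]

x_0 = 2.0000, f(x_0) = 7.389056, coefficient = 1
x_1 = 2.4583, f(x_1) = 11.685320, coefficient = 4
x_2 = 2.9167, f(x_2) = 18.479586, coefficient = 2
x_3 = 3.3750, f(x_3) = 29.224284, coefficient = 4
x_4 = 3.8333, f(x_4) = 46.216336, coefficient = 2
x_5 = 4.2917, f(x_5) = 73.088181, coefficient = 4
x_6 = 4.7500, f(x_6) = 115.584285, coefficient = 1

I ≈ (0.458333/3) × 708.356322 = 108.221105
Exact value: 108.195228
Error: 0.025876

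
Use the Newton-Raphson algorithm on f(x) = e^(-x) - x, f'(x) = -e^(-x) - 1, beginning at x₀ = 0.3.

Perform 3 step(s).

f(x) = e^(-x) - x
f'(x) = -e^(-x) - 1
x₀ = 0.3

Newton-Raphson formula: x_{n+1} = x_n - f(x_n)/f'(x_n)

Iteration 1:
  f(0.300000) = 0.440818
  f'(0.300000) = -1.740818
  x_1 = 0.300000 - 0.440818/(-1.740818) = 0.553225
Iteration 2:
  f(0.553225) = 0.021868
  f'(0.553225) = -1.575092
  x_2 = 0.553225 - 0.021868/(-1.575092) = 0.567108
Iteration 3:
  f(0.567108) = 0.000055
  f'(0.567108) = -1.567163
  x_3 = 0.567108 - 0.000055/(-1.567163) = 0.567143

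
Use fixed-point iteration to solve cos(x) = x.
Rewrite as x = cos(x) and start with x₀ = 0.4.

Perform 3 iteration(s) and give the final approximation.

Equation: cos(x) = x
Fixed-point form: x = cos(x)
x₀ = 0.4

x_1 = g(0.400000) = 0.921061
x_2 = g(0.921061) = 0.604976
x_3 = g(0.604976) = 0.822516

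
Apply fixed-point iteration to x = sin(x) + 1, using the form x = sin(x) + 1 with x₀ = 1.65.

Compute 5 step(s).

Equation: x = sin(x) + 1
Fixed-point form: x = sin(x) + 1
x₀ = 1.65

x_1 = g(1.650000) = 1.996865
x_2 = g(1.996865) = 1.910598
x_3 = g(1.910598) = 1.942821
x_4 = g(1.942821) = 1.931593
x_5 = g(1.931593) = 1.935616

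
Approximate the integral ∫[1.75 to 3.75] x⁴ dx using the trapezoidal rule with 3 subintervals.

f(x) = x⁴
a = 1.75, b = 3.75, n = 3
h = (b - a)/n = 0.666667

Trapezoidal rule: (h/2)[f(x₀) + 2f(x₁) + 2f(x₂) + ... + f(xₙ)]

x_0 = 1.7500, f(x_0) = 9.378906, coefficient = 1
x_1 = 2.4167, f(x_1) = 34.108845, coefficient = 2
x_2 = 3.0833, f(x_2) = 90.381993, coefficient = 2
x_3 = 3.7500, f(x_3) = 197.753906, coefficient = 1

I ≈ (0.666667/2) × 456.114487 = 152.038162
Exact value: 145.032813
Error: 7.005350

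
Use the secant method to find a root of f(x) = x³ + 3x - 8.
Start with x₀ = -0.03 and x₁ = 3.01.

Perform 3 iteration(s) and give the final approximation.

f(x) = x³ + 3x - 8
x₀ = -0.03, x₁ = 3.01

Secant formula: x_{n+1} = x_n - f(x_n)(x_n - x_{n-1})/(f(x_n) - f(x_{n-1}))

Iteration 1:
  f(-0.030000) = -8.090027
  f(3.010000) = 28.300901
  x_2 = 3.010000 - 28.300901×(3.010000 - (-0.030000))/(28.300901 - (-8.090027))
       = 0.645819
Iteration 2:
  f(3.010000) = 28.300901
  f(0.645819) = -5.793183
  x_3 = 0.645819 - (-5.793183)×(0.645819 - 3.010000)/(-5.793183 - 28.300901)
       = 1.047535
Iteration 3:
  f(0.645819) = -5.793183
  f(1.047535) = -3.707905
  x_4 = 1.047535 - (-3.707905)×(1.047535 - 0.645819)/(-3.707905 - (-5.793183))
       = 1.761839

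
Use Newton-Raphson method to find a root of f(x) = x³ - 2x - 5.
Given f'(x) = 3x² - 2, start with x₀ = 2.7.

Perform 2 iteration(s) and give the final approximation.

f(x) = x³ - 2x - 5
f'(x) = 3x² - 2
x₀ = 2.7

Newton-Raphson formula: x_{n+1} = x_n - f(x_n)/f'(x_n)

Iteration 1:
  f(2.700000) = 9.283000
  f'(2.700000) = 19.870000
  x_1 = 2.700000 - 9.283000/19.870000 = 2.232813
Iteration 2:
  f(2.232813) = 1.665964
  f'(2.232813) = 12.956366
  x_2 = 2.232813 - 1.665964/12.956366 = 2.104231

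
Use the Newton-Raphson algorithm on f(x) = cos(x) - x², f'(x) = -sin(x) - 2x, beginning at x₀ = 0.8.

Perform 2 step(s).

f(x) = cos(x) - x²
f'(x) = -sin(x) - 2x
x₀ = 0.8

Newton-Raphson formula: x_{n+1} = x_n - f(x_n)/f'(x_n)

Iteration 1:
  f(0.800000) = 0.056707
  f'(0.800000) = -2.317356
  x_1 = 0.800000 - 0.056707/(-2.317356) = 0.824470
Iteration 2:
  f(0.824470) = -0.000806
  f'(0.824470) = -2.383129
  x_2 = 0.824470 - (-0.000806)/(-2.383129) = 0.824132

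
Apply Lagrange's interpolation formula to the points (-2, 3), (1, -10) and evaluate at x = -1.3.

Lagrange interpolation formula:
P(x) = Σ yᵢ × Lᵢ(x)
where Lᵢ(x) = Π_{j≠i} (x - xⱼ)/(xᵢ - xⱼ)

L_0(-1.3) = (-1.3 - 1)/(-2 - 1) = 0.766667
L_1(-1.3) = (-1.3 - (-2))/(1 - (-2)) = 0.233333

P(-1.3) = 3×L_0(-1.3) + (-10)×L_1(-1.3)
P(-1.3) = -0.033333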